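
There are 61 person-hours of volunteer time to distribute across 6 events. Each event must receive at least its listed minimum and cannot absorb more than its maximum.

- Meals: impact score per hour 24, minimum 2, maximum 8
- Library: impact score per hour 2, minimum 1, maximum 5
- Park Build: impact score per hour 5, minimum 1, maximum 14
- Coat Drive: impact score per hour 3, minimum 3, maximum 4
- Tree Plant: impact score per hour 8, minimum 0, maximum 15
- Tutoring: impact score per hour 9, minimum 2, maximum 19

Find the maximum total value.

567

Meeting every minimum uses 2+1+1+3+0+2 = 9 person-hours, leaving 52.
Rank by impact score per hour: Meals 24 > Tutoring 9 > Tree Plant 8 > Park Build 5 > Coat Drive 3 > Library 2.
Meals: +6 to 8 (cap) → 46 left.
Tutoring takes 17 more to reach its cap of 19 → 29 left.
Give Tree Plant 15 more to hit its cap of 15 → 14 left.
Park Build: +13 to 14 (cap) → 1 left.
Coat Drive takes 1 more to reach its cap of 4 → 0 left.
Total = 24×8 + 2×1 + 5×14 + 3×4 + 8×15 + 9×19 = 567.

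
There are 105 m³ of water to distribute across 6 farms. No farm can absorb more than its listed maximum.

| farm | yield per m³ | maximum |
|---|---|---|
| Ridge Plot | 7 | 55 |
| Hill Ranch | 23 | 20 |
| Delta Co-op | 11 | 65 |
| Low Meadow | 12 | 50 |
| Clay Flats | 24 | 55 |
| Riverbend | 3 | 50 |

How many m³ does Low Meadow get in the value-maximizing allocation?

Highest yield per m³ first: Clay Flats 24 > Hill Ranch 23 > Low Meadow 12 > Delta Co-op 11 > Ridge Plot 7 > Riverbend 3.
Clay Flats: +55 to 55 (cap) ; 50 left.
Hill Ranch takes 20 to reach its cap of 20 ; 30 left.
Low Meadow: +30 (room for 50) → 30. Pool exhausted.

30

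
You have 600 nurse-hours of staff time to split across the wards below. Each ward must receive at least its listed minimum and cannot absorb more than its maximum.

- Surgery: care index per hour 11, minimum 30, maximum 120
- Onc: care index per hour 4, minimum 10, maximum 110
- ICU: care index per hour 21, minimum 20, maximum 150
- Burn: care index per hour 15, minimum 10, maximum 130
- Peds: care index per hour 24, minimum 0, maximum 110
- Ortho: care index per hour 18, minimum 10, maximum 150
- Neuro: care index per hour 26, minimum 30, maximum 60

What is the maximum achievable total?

Meeting every minimum uses 30+10+20+10+0+10+30 = 110 nurse-hours, leaving 490.
Rank by care index per hour: Neuro 26 > Peds 24 > ICU 21 > Ortho 18 > Burn 15 > Surgery 11 > Onc 4.
Neuro takes 30 more to reach its cap of 60 — 460 left.
Peds takes 110 more to reach its cap of 110 — 350 left.
Give ICU 130 more to hit its cap of 150 — 220 left.
Ortho: +140 to 150 (cap) — 80 left.
Burn has room for 120 more but only 80 remain, so it gets 90.
Total = 11×30 + 4×10 + 21×150 + 15×90 + 24×110 + 18×150 + 26×60 = 11770.

11770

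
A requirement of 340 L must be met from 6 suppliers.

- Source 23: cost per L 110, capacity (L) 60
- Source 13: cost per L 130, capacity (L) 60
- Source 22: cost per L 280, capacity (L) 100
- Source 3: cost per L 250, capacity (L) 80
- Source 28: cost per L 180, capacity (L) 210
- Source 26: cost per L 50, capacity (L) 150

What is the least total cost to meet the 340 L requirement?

Fill from the cheapest supplier first.
Take 150 from Source 26 at 50 — need 190 more.
Take 60 from Source 23 at 110 — need 130 more.
Source 13 at 130: take all 60 L — 70 still needed.
Source 28 at 180: take 70 of its 210 — requirement met.
Source 3, Source 22: unused.
Cost = 150×50 + 60×110 + 60×130 + 70×180 = 34500.

34500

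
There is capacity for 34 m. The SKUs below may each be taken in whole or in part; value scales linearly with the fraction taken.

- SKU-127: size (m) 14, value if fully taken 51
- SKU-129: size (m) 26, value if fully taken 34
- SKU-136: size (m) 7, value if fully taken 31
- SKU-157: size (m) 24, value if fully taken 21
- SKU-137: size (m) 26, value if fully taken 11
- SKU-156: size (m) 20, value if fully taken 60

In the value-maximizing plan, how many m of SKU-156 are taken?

Rank by value-to-size ratio: SKU-136 31/7≈4.43, SKU-127 51/14≈3.64, SKU-156 60/20≈3, SKU-129 34/26≈1.31, SKU-157 21/24≈0.875, SKU-137 11/26≈0.423.
All 7 m of SKU-136 fit (value 31) ; 27 remain.
Take all of SKU-127 (14 m, value 51) ; 13 m left.
Fill the last 13 m with part of SKU-156: 13/20 of it earns 39.

13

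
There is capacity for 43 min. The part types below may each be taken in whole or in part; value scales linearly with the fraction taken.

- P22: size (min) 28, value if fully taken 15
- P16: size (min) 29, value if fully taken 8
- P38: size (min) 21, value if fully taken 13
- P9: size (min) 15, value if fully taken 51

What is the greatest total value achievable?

Rank by value-to-size ratio: P9 51/15≈3.4, P38 13/21≈0.619, P22 15/28≈0.536, P16 8/29≈0.276.
Take all of P9 (15 min, value 51) ; 28 min left.
P38: take in full, 21 min for value 13 ; 7 left.
7 min left: a 7/28 share of P22 gives 15×7/28 = 3.75.
Total value = 67.75.

67.75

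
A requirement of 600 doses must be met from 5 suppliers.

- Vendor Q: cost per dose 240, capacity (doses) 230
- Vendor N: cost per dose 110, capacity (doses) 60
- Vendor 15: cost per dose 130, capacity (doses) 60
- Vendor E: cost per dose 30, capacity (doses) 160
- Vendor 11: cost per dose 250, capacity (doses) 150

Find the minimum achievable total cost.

96900

Use suppliers in increasing cost order.
Vendor E at 30: take all 160 doses — 440 still needed.
Vendor N at 110: take all 60 doses — 380 still needed.
Take 60 from Vendor 15 at 130 — need 320 more.
Vendor Q at 240: take all 230 doses — 90 still needed.
Vendor 11 (250): take the remaining 90 — done.
Cost = 160×30 + 60×110 + 60×130 + 230×240 + 90×250 = 96900.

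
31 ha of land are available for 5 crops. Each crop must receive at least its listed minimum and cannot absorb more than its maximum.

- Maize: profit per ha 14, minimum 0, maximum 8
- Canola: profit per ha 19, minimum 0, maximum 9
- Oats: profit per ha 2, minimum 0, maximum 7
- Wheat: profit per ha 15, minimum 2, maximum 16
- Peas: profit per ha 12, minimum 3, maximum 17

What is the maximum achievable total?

Meeting every minimum uses 0+0+0+2+3 = 5 ha, leaving 26.
Rank by profit per ha: Canola 19 > Wheat 15 > Maize 14 > Peas 12 > Oats 2.
Give Canola 9 more to hit its cap of 9 ; 17 left.
Wheat takes 14 more to reach its cap of 16 ; 3 left.
Maize has room for 8 more but only 3 remain, so it gets 3.
Total = 14×3 + 19×9 + 15×16 + 12×3 = 489.

489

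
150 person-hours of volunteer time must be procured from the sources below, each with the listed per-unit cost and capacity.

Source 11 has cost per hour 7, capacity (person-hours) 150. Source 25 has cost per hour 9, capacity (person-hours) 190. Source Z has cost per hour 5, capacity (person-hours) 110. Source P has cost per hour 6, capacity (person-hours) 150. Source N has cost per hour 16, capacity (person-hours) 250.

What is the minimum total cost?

Cheapest first:
Source Z (5): use full 110 → 40 person-hours to go.
Source P at 6: take 40 of its 150 → requirement met.
Source 11, Source 25, Source N: unused.
Cost = 110×5 + 40×6 = 790.

790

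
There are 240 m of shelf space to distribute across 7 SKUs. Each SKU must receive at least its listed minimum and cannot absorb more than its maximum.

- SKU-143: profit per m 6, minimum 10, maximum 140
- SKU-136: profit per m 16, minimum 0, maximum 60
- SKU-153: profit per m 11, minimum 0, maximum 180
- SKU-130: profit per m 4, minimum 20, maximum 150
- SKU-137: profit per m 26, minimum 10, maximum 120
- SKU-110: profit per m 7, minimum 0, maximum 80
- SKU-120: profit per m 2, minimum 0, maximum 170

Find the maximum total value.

4550

Meeting every minimum uses 10+0+0+20+10+0+0 = 40 m, leaving 200.
Highest profit per m first: SKU-137 26 > SKU-136 16 > SKU-153 11 > SKU-110 7 > SKU-143 6 > SKU-130 4 > SKU-120 2.
SKU-137: +110 to 120 (cap) — 90 left.
SKU-136 takes 60 more to reach its cap of 60 — 30 left.
SKU-153 has room for 180 more but only 30 remain, so it gets 30.
Total = 6×10 + 16×60 + 11×30 + 4×20 + 26×120 = 4550.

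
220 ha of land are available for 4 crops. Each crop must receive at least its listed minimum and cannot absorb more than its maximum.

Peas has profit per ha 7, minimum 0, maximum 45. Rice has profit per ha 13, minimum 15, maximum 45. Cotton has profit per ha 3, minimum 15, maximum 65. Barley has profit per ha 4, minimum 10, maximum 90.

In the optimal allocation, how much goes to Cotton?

40

Meeting every minimum uses 0+15+15+10 = 40 ha, leaving 180.
Highest profit per ha first: Rice 13 > Peas 7 > Barley 4 > Cotton 3.
Rice: +30 to 45 (cap) — 150 left.
Give Peas 45 more to hit its cap of 45 — 105 left.
Give Barley 80 more to hit its cap of 90 — 25 left.
Only 25 left; Cotton takes them to reach 40.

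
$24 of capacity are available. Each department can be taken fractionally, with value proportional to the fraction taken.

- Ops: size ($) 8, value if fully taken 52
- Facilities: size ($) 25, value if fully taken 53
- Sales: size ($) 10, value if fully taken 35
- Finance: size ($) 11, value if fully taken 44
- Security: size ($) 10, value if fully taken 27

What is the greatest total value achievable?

Sort by value density: Ops 52/8≈6.5, Finance 44/11≈4, Sales 35/10≈3.5, Security 27/10≈2.7, Facilities 53/25≈2.12.
All 8 $ of Ops fit (value 52) — 16 remain.
Finance: take in full, 11 $ for value 44 — 5 left.
5 $ left: a 5/10 share of Sales gives 35×5/10 = 17.5.
Total value = 113.5.

113.5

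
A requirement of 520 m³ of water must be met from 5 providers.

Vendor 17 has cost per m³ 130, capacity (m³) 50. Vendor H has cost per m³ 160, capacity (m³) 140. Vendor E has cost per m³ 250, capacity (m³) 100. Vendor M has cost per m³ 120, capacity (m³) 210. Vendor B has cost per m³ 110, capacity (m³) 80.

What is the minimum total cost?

Cheapest first:
Vendor B (110): use full 80 → 440 m³ to go.
Vendor M (120): use full 210 → 230 m³ to go.
Vendor 17 at 130: take all 50 m³ → 180 still needed.
Vendor H at 160: take all 140 m³ → 40 still needed.
Vendor E at 250: take 40 of its 100 → requirement met.
Cost = 80×110 + 210×120 + 50×130 + 140×160 + 40×250 = 72900.

72900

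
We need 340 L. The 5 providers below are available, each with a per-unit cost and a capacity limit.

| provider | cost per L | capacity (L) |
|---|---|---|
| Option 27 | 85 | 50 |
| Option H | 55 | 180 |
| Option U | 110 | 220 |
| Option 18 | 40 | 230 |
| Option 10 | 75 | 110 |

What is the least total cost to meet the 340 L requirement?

Use providers in increasing cost order.
Option 18 (40): use full 230 ; 110 L to go.
Option H (55): take the remaining 110 ; done.
Option 10, Option 27, Option U: unused.
Cost = 230×40 + 110×55 = 15250.

15250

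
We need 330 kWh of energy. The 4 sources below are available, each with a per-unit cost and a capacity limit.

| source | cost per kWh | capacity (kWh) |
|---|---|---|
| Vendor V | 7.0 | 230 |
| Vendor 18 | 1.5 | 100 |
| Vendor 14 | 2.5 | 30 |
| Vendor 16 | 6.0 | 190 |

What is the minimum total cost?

Cheapest first:
Take 100 from Vendor 18 at 1.5 — need 230 more.
Vendor 14 (2.5): use full 30 — 200 kWh to go.
Take 190 from Vendor 16 at 6.0 — need 10 more.
Take 10 from Vendor V at 7.0 to finish.
Cost = 100×1.5 + 30×2.5 + 190×6.0 + 10×7.0 = 1435.

1435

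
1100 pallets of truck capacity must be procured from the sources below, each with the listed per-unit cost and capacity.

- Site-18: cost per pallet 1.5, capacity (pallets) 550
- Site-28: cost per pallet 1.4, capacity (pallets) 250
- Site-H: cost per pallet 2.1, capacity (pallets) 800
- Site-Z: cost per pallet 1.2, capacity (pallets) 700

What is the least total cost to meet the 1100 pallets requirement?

1415

Use sources in increasing cost order.
Site-Z (1.2): use full 700 ; 400 pallets to go.
Take 250 from Site-28 at 1.4 ; need 150 more.
Site-18 (1.5): take the remaining 150 ; done.
Site-H: unused.
Cost = 700×1.2 + 250×1.4 + 150×1.5 = 1415.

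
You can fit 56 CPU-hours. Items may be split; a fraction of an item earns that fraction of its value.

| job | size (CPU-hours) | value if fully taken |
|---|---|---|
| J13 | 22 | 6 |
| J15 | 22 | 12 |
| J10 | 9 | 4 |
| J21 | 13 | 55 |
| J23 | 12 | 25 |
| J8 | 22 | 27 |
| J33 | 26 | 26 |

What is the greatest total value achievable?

Sort by value density: J21 55/13≈4.23, J23 25/12≈2.08, J8 27/22≈1.23, J33 26/26≈1, J15 12/22≈0.545, J10 4/9≈0.444, J13 6/22≈0.273.
All 13 CPU-hours of J21 fit (value 55) — 43 remain.
Take all of J23 (12 CPU-hours, value 25) — 31 CPU-hours left.
All 22 CPU-hours of J8 fit (value 27) — 9 remain.
9 CPU-hours left: a 9/26 share of J33 gives 26×9/26 = 9.
Total value = 116.

116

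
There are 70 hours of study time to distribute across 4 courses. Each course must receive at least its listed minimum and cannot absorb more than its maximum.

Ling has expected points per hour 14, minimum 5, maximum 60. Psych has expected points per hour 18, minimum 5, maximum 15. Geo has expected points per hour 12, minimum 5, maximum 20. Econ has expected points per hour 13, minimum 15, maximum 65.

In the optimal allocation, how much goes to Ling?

Meeting every minimum uses 5+5+5+15 = 30 hours, leaving 40.
Rank by expected points per hour: Psych 18 > Ling 14 > Econ 13 > Geo 12.
Give Psych 10 more to hit its cap of 15 ; 30 left.
Ling has room for 55 more but only 30 remain, so it gets 35.

35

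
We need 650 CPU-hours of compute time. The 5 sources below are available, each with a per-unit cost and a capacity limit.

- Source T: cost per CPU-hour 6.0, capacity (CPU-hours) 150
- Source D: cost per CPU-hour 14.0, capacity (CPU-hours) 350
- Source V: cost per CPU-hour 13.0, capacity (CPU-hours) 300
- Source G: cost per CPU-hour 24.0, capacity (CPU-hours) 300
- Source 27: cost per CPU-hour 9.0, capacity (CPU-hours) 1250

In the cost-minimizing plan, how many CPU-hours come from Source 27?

500

Use sources in increasing cost order.
Source T (6.0): use full 150 → 500 CPU-hours to go.
Take 500 from Source 27 at 9.0 to finish.
Source V, Source D, Source G: unused.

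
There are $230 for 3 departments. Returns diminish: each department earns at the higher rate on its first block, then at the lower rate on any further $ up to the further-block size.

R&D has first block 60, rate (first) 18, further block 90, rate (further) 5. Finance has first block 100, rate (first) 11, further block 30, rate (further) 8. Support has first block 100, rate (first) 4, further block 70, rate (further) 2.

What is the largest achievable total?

2620

Rank every tier by rate: R&D/first 18 > Finance/first 11 > Finance/second 8 > R&D/second 5 > Support/first 4 > Support/second 2.
R&D first at 18: fill all 60 ; 170 left.
Finance first at 11: fill all 100 ; 70 left.
Finance/second (8): +30 ; 40 left.
R&D/second: +40 of 90 at 5; pool empty.
Total = 18×60 + 11×100 + 8×30 + 5×40 = 2620.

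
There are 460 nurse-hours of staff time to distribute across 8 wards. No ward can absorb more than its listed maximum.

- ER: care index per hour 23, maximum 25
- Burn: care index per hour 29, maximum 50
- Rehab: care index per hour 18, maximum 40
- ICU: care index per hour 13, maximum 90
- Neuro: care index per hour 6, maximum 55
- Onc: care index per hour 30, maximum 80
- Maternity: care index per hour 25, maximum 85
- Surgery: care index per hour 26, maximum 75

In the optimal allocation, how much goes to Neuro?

15

Rank by care index per hour: Onc 30 > Burn 29 > Surgery 26 > Maternity 25 > ER 23 > Rehab 18 > ICU 13 > Neuro 6.
Onc: +80 to 80 (cap) ; 380 left.
Burn takes 50 to reach its cap of 50 ; 330 left.
Surgery takes 75 to reach its cap of 75 ; 255 left.
Give Maternity 85 to hit its cap of 85 ; 170 left.
Give ER 25 to hit its cap of 25 ; 145 left.
Rehab takes 40 to reach its cap of 40 ; 105 left.
ICU: +90 to 90 (cap) ; 15 left.
Only 15 left; Neuro takes them to reach 15.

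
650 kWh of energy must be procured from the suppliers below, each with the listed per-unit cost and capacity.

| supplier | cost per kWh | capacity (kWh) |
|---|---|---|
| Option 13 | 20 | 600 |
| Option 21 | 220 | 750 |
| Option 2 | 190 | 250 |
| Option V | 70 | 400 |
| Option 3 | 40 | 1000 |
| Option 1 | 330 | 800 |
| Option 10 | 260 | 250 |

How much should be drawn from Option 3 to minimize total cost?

50

Fill from the cheapest supplier first.
Option 13 at 20: take all 600 kWh ; 50 still needed.
Option 3 (40): take the remaining 50 ; done.
Option V, Option 2, Option 21, Option 10, Option 1: unused.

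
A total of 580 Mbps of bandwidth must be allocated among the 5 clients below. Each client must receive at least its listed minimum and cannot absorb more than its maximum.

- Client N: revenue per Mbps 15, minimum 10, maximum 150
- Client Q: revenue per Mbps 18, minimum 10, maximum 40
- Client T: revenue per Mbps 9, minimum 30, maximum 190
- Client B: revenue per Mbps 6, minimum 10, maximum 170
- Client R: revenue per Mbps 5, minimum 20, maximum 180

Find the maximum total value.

Meeting every minimum uses 10+10+30+10+20 = 80 Mbps, leaving 500.
Rank by revenue per Mbps: Client Q 18 > Client N 15 > Client T 9 > Client B 6 > Client R 5.
Client Q takes 30 more to reach its cap of 40 → 470 left.
Client N: +140 to 150 (cap) → 330 left.
Client T: +160 to 190 (cap) → 170 left.
Client B takes 160 more to reach its cap of 170 → 10 left.
Client R: +10 (room for 160) → 30. Pool exhausted.
Total = 15×150 + 18×40 + 9×190 + 6×170 + 5×30 = 5850.

5850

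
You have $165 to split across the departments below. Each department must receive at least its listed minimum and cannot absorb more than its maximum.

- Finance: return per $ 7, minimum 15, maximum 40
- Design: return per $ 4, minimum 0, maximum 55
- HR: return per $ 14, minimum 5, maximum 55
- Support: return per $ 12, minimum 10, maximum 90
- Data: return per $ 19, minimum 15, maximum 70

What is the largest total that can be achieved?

Meeting every minimum uses 15+0+5+10+15 = 45 $, leaving 120.
Rank by return per $: Data 19 > HR 14 > Support 12 > Finance 7 > Design 4.
Give Data 55 more to hit its cap of 70 — 65 left.
HR takes 50 more to reach its cap of 55 — 15 left.
Only 15 left; Support takes them to reach 25.
Total = 7×15 + 14×55 + 12×25 + 19×70 = 2505.

2505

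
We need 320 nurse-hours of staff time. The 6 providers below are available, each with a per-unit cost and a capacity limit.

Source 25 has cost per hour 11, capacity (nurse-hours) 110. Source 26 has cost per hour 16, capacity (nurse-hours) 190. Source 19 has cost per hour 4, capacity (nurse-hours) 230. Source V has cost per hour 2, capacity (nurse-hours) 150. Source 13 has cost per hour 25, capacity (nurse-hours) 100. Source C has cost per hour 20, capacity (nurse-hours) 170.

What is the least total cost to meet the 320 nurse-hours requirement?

Fill from the cheapest provider first.
Source V at 2: take all 150 nurse-hours → 170 still needed.
Source 19 (4): take the remaining 170 → done.
Source 25, Source 26, Source C, Source 13: unused.
Cost = 150×2 + 170×4 = 980.

980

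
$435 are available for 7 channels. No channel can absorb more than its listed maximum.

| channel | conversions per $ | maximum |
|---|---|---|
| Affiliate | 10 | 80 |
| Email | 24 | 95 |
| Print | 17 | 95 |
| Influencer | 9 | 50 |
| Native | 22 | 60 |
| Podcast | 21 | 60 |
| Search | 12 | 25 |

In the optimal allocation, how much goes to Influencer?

Highest conversions per $ first: Email 24 > Native 22 > Podcast 21 > Print 17 > Search 12 > Affiliate 10 > Influencer 9.
Email takes 95 to reach its cap of 95 ; 340 left.
Native: +60 to 60 (cap) ; 280 left.
Podcast: +60 to 60 (cap) ; 220 left.
Print: +95 to 95 (cap) ; 125 left.
Give Search 25 to hit its cap of 25 ; 100 left.
Give Affiliate 80 to hit its cap of 80 ; 20 left.
Only 20 left; Influencer takes them to reach 20.

20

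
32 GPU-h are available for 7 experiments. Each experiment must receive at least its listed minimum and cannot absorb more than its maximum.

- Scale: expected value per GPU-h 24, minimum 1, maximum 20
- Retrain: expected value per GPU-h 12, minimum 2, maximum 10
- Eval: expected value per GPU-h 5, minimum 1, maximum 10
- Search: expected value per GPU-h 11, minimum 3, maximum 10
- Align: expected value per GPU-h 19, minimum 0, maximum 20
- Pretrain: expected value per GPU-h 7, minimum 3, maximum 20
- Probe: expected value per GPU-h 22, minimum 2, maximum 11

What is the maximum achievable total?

629

Meeting every minimum uses 1+2+1+3+0+3+2 = 12 GPU-h, leaving 20.
Order the experiments by expected value per GPU-h: Scale 24 > Probe 22 > Align 19 > Retrain 12 > Search 11 > Pretrain 7 > Eval 5.
Scale takes 19 more to reach its cap of 20 ; 1 left.
Only 1 left; Probe takes them to reach 3.
Total = 24×20 + 12×2 + 5×1 + 11×3 + 7×3 + 22×3 = 629.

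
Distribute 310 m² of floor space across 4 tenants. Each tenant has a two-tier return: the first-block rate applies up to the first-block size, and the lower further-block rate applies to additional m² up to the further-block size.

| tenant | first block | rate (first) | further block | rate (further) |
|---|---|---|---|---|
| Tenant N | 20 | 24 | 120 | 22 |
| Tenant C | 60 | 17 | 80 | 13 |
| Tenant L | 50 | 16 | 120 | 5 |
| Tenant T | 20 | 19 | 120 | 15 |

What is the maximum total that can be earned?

5920

Treat each block as its own option and order by rate: Tenant N/T1 24 > Tenant N/T2 22 > Tenant T/T1 19 > Tenant C/T1 17 > Tenant L/T1 16 > Tenant T/T2 15 > Tenant C/T2 13 > Tenant L/T2 5.
Fill Tenant N T1 block (20 at 24) — 290 left.
Tenant N T2 at 22: fill all 120 — 170 left.
Tenant T T1 at 19: fill all 20 — 150 left.
Tenant C T1 at 17: fill all 60 — 90 left.
Tenant L T1 at 16: fill all 50 — 40 left.
Tenant T T2 at 15: only 40 left, fill 40.
Total = 24×20 + 22×120 + 19×20 + 17×60 + 16×50 + 15×40 = 5920.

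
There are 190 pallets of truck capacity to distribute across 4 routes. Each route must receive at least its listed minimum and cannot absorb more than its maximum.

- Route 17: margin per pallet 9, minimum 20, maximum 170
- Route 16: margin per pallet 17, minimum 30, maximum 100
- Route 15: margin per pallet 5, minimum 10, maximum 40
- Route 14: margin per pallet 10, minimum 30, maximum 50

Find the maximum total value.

Meeting every minimum uses 20+30+10+30 = 90 pallets, leaving 100.
Rank by margin per pallet: Route 16 17 > Route 14 10 > Route 17 9 > Route 15 5.
Route 16 takes 70 more to reach its cap of 100 — 30 left.
Route 14 takes 20 more to reach its cap of 50 — 10 left.
Route 17 has room for 150 more but only 10 remain, so it gets 30.
Total = 9×30 + 17×100 + 5×10 + 10×50 = 2520.

2520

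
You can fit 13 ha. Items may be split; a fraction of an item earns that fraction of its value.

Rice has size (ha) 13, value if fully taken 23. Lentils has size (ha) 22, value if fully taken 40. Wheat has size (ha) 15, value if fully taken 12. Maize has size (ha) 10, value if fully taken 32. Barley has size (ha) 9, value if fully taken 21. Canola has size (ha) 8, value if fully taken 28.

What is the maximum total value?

44

Rank by value-to-size ratio: Canola 28/8≈3.5, Maize 32/10≈3.2, Barley 21/9≈2.33, Lentils 40/22≈1.82, Rice 23/13≈1.77, Wheat 12/15≈0.8.
Canola: take in full, 8 ha for value 28 — 5 left.
5 ha left: a 5/10 share of Maize gives 32×5/10 = 16.
Total value = 44.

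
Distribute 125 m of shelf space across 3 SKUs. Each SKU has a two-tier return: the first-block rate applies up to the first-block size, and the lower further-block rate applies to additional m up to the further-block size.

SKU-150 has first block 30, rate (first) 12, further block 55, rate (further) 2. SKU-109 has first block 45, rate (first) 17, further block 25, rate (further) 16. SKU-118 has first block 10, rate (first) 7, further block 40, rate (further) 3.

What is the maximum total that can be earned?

Rank every tier by rate: SKU-109/first 17 > SKU-109/second 16 > SKU-150/first 12 > SKU-118/first 7 > SKU-118/second 3 > SKU-150/second 2.
Fill SKU-109 first block (45 at 17) ; 80 left.
Fill SKU-109 second block (25 at 16) ; 55 left.
SKU-150/first (12): +30 ; 25 left.
Fill SKU-118 first block (10 at 7) ; 15 left.
SKU-118/second: +15 of 40 at 3; pool empty.
Total = 17×45 + 16×25 + 12×30 + 7×10 + 3×15 = 1640.

1640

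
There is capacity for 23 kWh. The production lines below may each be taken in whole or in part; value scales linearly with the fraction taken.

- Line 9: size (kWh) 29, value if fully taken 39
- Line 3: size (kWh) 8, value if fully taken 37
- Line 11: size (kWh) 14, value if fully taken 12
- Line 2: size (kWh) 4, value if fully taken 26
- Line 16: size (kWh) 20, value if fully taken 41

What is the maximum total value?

85.55

Rank by value-to-size ratio: Line 2 26/4≈6.5, Line 3 37/8≈4.62, Line 16 41/20≈2.05, Line 9 39/29≈1.34, Line 11 12/14≈0.857.
All 4 kWh of Line 2 fit (value 26) — 19 remain.
Take all of Line 3 (8 kWh, value 37) — 11 kWh left.
11 kWh left: a 11/20 share of Line 16 gives 41×11/20 = 22.55.
Total value = 85.55.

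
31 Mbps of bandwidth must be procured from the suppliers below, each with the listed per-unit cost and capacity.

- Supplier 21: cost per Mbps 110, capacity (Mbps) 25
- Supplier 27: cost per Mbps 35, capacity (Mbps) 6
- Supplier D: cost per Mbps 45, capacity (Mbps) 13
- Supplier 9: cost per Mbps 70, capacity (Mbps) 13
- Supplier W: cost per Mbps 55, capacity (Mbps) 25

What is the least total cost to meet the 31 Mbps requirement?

1455

Use suppliers in increasing cost order.
Supplier 27 (35): use full 6 — 25 Mbps to go.
Supplier D (45): use full 13 — 12 Mbps to go.
Take 12 from Supplier W at 55 to finish.
Supplier 9, Supplier 21: unused.
Cost = 6×35 + 13×45 + 12×55 = 1455.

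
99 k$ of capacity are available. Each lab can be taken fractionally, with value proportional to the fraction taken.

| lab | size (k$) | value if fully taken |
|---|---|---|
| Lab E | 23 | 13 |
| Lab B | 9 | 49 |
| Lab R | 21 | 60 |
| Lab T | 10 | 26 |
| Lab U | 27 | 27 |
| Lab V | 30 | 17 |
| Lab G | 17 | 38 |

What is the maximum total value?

208.5

Best value per unit of size first: Lab B 49/9≈5.44, Lab R 60/21≈2.86, Lab T 26/10≈2.6, Lab G 38/17≈2.24, Lab U 27/27≈1, Lab V 17/30≈0.567, Lab E 13/23≈0.565.
All 9 k$ of Lab B fit (value 49) → 90 remain.
Lab R: take in full, 21 k$ for value 60 → 69 left.
Take all of Lab T (10 k$, value 26) → 59 k$ left.
Take all of Lab G (17 k$, value 38) → 42 k$ left.
Lab U: take in full, 27 k$ for value 27 → 15 left.
Fill the last 15 k$ with part of Lab V: 15/30 of it earns 8.5.
Total value = 208.5.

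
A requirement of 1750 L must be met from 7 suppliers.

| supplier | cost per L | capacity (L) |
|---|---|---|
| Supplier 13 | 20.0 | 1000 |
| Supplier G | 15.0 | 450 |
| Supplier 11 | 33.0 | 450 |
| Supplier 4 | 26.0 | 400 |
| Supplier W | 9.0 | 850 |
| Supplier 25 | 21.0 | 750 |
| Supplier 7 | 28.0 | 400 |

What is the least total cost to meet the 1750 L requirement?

23400

Fill from the cheapest supplier first.
Supplier W at 9.0: take all 850 L — 900 still needed.
Take 450 from Supplier G at 15.0 — need 450 more.
Supplier 13 (20.0): take the remaining 450 — done.
Supplier 25, Supplier 4, Supplier 7, Supplier 11: unused.
Cost = 850×9.0 + 450×15.0 + 450×20.0 = 23400.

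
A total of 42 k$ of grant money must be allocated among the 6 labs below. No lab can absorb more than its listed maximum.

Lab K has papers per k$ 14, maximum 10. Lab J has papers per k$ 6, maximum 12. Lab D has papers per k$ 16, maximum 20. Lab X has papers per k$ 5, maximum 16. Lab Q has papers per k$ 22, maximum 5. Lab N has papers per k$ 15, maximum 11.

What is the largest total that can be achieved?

679

Rank by papers per k$: Lab Q 22 > Lab D 16 > Lab N 15 > Lab K 14 > Lab J 6 > Lab X 5.
Lab Q: +5 to 5 (cap) ; 37 left.
Lab D: +20 to 20 (cap) ; 17 left.
Give Lab N 11 to hit its cap of 11 ; 6 left.
Lab K: +6 (room for 10) → 6. Pool exhausted.
Total = 14×6 + 16×20 + 22×5 + 15×11 = 679.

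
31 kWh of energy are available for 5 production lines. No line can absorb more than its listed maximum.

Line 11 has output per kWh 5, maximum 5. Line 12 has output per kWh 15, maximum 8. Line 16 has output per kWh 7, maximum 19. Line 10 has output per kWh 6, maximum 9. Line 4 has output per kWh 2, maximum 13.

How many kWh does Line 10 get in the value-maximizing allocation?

Order the production lines by output per kWh: Line 12 15 > Line 16 7 > Line 10 6 > Line 11 5 > Line 4 2.
Give Line 12 8 to hit its cap of 8 ; 23 left.
Line 16: +19 to 19 (cap) ; 4 left.
Line 10 has room for 9 but only 4 remain, so it gets 4.

4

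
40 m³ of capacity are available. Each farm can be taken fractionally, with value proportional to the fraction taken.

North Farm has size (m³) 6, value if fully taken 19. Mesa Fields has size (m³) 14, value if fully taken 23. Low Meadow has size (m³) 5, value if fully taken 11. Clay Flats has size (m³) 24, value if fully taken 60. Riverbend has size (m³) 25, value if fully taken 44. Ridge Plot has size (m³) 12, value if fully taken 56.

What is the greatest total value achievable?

130

Rank by value-to-size ratio: Ridge Plot 56/12≈4.67, North Farm 19/6≈3.17, Clay Flats 60/24≈2.5, Low Meadow 11/5≈2.2, Riverbend 44/25≈1.76, Mesa Fields 23/14≈1.64.
Take all of Ridge Plot (12 m³, value 56) ; 28 m³ left.
All 6 m³ of North Farm fit (value 19) ; 22 remain.
Fill the last 22 m³ with part of Clay Flats: 22/24 of it earns 55.
Total value = 130.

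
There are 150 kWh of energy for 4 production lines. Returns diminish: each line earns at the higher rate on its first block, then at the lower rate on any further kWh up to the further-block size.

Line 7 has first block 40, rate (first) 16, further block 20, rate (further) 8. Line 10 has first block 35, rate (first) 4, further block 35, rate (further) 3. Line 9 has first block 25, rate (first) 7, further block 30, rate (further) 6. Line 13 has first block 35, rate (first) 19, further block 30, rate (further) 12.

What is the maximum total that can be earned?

Treat each block as its own option and order by rate: Line 13/tier1 19 > Line 7/tier1 16 > Line 13/tier2 12 > Line 7/tier2 8 > Line 9/tier1 7 > Line 9/tier2 6 > Line 10/tier1 4 > Line 10/tier2 3.
Fill Line 13 tier1 block (35 at 19) ; 115 left.
Line 7 tier1 at 16: fill all 40 ; 75 left.
Fill Line 13 tier2 block (30 at 12) ; 45 left.
Fill Line 7 tier2 block (20 at 8) ; 25 left.
Fill Line 9 tier1 block (25 at 7) ; 0 left.
Total = 19×35 + 16×40 + 12×30 + 8×20 + 7×25 = 2000.

2000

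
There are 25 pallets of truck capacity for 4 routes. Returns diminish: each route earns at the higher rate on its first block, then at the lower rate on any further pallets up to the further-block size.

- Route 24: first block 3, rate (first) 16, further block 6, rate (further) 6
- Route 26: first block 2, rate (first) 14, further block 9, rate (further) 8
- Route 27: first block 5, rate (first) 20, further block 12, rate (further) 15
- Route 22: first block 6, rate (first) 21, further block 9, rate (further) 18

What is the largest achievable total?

466

Rank every tier by rate: Route 22/first 21 > Route 27/first 20 > Route 22/second 18 > Route 24/first 16 > Route 27/second 15 > Route 26/first 14 > Route 26/second 8 > Route 24/second 6.
Route 22/first (21): +6 → 19 left.
Route 27 first at 20: fill all 5 → 14 left.
Route 22/second (18): +9 → 5 left.
Route 24/first (16): +3 → 2 left.
2 remain; put them into Route 27 second at 15.
Total = 21×6 + 20×5 + 18×9 + 16×3 + 15×2 = 466.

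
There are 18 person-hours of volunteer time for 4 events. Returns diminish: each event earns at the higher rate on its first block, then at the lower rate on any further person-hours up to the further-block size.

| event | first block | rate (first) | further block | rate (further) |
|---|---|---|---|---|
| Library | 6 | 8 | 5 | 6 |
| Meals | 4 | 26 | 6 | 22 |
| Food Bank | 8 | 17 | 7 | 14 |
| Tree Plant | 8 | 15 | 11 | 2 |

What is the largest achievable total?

Order all 8 blocks by rate: Meals/tier1 26 > Meals/tier2 22 > Food Bank/tier1 17 > Tree Plant/tier1 15 > Food Bank/tier2 14 > Library/tier1 8 > Library/tier2 6 > Tree Plant/tier2 2.
Meals/tier1 (26): +4 ; 14 left.
Meals tier2 at 22: fill all 6 ; 8 left.
Fill Food Bank tier1 block (8 at 17) ; 0 left.
Total = 26×4 + 22×6 + 17×8 = 372.

372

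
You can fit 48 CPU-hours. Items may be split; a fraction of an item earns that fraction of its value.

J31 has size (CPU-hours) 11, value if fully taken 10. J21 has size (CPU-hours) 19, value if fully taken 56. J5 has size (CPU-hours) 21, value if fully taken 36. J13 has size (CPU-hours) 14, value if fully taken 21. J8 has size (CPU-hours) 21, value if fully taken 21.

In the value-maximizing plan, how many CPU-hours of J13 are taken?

8

Sort by value density: J21 56/19≈2.95, J5 36/21≈1.71, J13 21/14≈1.5, J8 21/21≈1, J31 10/11≈0.909.
Take all of J21 (19 CPU-hours, value 56) — 29 CPU-hours left.
Take all of J5 (21 CPU-hours, value 36) — 8 CPU-hours left.
8 CPU-hours left: a 8/14 share of J13 gives 21×8/14 = 12.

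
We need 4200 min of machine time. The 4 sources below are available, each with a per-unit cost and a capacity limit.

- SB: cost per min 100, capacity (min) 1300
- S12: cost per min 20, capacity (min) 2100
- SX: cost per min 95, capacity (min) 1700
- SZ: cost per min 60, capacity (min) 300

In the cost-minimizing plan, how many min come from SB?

100

Fill from the cheapest source first.
Take 2100 from S12 at 20 → need 2100 more.
SZ at 60: take all 300 min → 1800 still needed.
SX at 95: take all 1700 min → 100 still needed.
Take 100 from SB at 100 to finish.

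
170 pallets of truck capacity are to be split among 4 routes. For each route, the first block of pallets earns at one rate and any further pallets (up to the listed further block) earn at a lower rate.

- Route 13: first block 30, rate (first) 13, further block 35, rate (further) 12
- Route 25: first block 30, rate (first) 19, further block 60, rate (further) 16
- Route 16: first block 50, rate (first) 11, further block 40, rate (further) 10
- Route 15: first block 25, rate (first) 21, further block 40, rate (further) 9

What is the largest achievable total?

Order all 8 blocks by rate: Route 15/tier1 21 > Route 25/tier1 19 > Route 25/tier2 16 > Route 13/tier1 13 > Route 13/tier2 12 > Route 16/tier1 11 > Route 16/tier2 10 > Route 15/tier2 9.
Fill Route 15 tier1 block (25 at 21) — 145 left.
Route 25/tier1 (19): +30 — 115 left.
Route 25/tier2 (16): +60 — 55 left.
Route 13/tier1 (13): +30 — 25 left.
Route 13 tier2 at 12: only 25 left, fill 25.
Total = 21×25 + 19×30 + 16×60 + 13×30 + 12×25 = 2745.

2745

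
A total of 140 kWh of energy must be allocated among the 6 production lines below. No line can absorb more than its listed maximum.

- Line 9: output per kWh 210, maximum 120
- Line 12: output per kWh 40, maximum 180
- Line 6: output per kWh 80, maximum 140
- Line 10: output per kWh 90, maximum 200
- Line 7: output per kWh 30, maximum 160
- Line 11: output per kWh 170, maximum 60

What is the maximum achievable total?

Highest output per kWh first: Line 9 210 > Line 11 170 > Line 10 90 > Line 6 80 > Line 12 40 > Line 7 30.
Line 9 takes 120 to reach its cap of 120 ; 20 left.
Only 20 left; Line 11 takes them to reach 20.
Total = 210×120 + 170×20 = 28600.

28600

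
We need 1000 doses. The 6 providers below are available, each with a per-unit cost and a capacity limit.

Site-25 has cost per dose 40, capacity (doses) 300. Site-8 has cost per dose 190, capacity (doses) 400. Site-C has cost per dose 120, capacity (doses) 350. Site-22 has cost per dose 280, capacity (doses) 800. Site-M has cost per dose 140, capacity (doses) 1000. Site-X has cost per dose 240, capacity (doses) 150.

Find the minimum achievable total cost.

Cheapest first:
Site-25 (40): use full 300 — 700 doses to go.
Take 350 from Site-C at 120 — need 350 more.
Site-M at 140: take 350 of its 1000 — requirement met.
Site-8, Site-X, Site-22: unused.
Cost = 300×40 + 350×120 + 350×140 = 103000.

103000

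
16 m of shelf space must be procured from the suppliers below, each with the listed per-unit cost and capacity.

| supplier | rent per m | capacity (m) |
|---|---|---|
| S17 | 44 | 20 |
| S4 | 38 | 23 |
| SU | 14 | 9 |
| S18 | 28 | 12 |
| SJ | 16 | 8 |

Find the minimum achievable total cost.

Use suppliers in increasing cost order.
Take 9 from SU at 14 ; need 7 more.
SJ at 16: take 7 of its 8 ; requirement met.
S18, S4, S17: unused.
Cost = 9×14 + 7×16 = 238.

238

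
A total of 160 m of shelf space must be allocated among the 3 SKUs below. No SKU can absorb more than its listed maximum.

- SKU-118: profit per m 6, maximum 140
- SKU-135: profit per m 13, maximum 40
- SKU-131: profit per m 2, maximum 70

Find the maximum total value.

Order the SKUs by profit per m: SKU-135 13 > SKU-118 6 > SKU-131 2.
SKU-135 takes 40 to reach its cap of 40 ; 120 left.
SKU-118 has room for 140 but only 120 remain, so it gets 120.
Total = 6×120 + 13×40 = 1240.

1240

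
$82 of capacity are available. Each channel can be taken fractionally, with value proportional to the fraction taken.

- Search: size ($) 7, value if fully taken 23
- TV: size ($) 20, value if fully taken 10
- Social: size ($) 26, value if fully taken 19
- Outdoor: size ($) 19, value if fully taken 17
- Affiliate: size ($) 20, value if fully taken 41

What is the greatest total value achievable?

Rank by value-to-size ratio: Search 23/7≈3.29, Affiliate 41/20≈2.05, Outdoor 17/19≈0.895, Social 19/26≈0.731, TV 10/20≈0.5.
Take all of Search (7 $, value 23) — 75 $ left.
Take all of Affiliate (20 $, value 41) — 55 $ left.
Outdoor: take in full, 19 $ for value 17 — 36 left.
Take all of Social (26 $, value 19) — 10 $ left.
Only 10 $ remain; take 10/20 of TV for value 10×10/20 = 5.
Total value = 105.

105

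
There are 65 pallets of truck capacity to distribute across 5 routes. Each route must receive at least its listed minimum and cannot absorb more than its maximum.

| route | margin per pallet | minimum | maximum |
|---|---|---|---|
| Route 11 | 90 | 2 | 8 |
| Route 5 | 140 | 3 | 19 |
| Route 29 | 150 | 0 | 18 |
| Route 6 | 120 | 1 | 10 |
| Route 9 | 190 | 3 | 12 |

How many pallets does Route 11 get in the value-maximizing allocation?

6

Meeting every minimum uses 2+3+0+1+3 = 9 pallets, leaving 56.
Order the routes by margin per pallet: Route 9 190 > Route 29 150 > Route 5 140 > Route 6 120 > Route 11 90.
Route 9 takes 9 more to reach its cap of 12 — 47 left.
Route 29: +18 to 18 (cap) — 29 left.
Route 5 takes 16 more to reach its cap of 19 — 13 left.
Route 6: +9 to 10 (cap) — 4 left.
Route 11 has room for 6 more but only 4 remain, so it gets 6.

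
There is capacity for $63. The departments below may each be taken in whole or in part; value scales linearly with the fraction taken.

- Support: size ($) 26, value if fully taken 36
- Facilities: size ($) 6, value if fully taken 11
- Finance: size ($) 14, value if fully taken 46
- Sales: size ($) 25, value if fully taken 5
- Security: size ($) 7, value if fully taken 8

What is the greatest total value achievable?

Rank by value-to-size ratio: Finance 46/14≈3.29, Facilities 11/6≈1.83, Support 36/26≈1.38, Security 8/7≈1.14, Sales 5/25≈0.2.
Finance: take in full, 14 $ for value 46 → 49 left.
Take all of Facilities (6 $, value 11) → 43 $ left.
All 26 $ of Support fit (value 36) → 17 remain.
Security: take in full, 7 $ for value 8 → 10 left.
Only 10 $ remain; take 10/25 of Sales for value 5×10/25 = 2.
Total value = 103.

103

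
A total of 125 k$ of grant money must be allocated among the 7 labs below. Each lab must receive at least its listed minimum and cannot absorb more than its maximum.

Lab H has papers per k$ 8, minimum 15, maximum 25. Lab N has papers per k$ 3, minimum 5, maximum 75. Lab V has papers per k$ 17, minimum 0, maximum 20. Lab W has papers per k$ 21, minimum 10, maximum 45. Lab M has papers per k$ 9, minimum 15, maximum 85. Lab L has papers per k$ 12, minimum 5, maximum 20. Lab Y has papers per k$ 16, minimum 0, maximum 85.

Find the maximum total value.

1935

Meeting every minimum uses 15+5+0+10+15+5+0 = 50 k$, leaving 75.
Order the labs by papers per k$: Lab W 21 > Lab V 17 > Lab Y 16 > Lab L 12 > Lab M 9 > Lab H 8 > Lab N 3.
Give Lab W 35 more to hit its cap of 45 — 40 left.
Lab V: +20 to 20 (cap) — 20 left.
Only 20 left; Lab Y takes them to reach 20.
Total = 8×15 + 3×5 + 17×20 + 21×45 + 9×15 + 12×5 + 16×20 = 1935.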